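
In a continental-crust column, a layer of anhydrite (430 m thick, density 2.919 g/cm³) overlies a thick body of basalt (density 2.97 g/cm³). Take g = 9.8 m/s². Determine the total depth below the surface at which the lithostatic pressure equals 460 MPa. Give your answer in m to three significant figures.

15800 m

Pressure at base of upper layers: 2919×9.8×430 = 1.230×10^7 Pa = 12.30 MPa
Remaining pressure to be supplied by basalt: 4.600×10^8 − 1.230×10^7 = 4.477×10^8 Pa
Additional depth in basalt = 4.477×10^8 Pa / (2970 kg/m³ × 9.8 m/s²) = 15382 m
Total depth = 430 m + 15382 m = 15812 m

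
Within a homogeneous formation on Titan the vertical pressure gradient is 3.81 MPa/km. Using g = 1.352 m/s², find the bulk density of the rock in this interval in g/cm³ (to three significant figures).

ρ = (dP/dz)/g = 3.81 MPa/km / 1.352 m/s² = 3810.0 Pa/m / 1.352 m/s² = 2818.0 kg/m³
= 2.818 g/cm³

2.82 g/cm³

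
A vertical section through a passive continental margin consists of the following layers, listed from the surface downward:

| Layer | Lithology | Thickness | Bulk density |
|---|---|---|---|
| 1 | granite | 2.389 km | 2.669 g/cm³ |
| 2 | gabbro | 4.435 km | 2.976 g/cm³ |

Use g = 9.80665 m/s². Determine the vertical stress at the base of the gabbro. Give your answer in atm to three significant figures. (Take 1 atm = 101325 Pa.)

granite: 2669 kg/m³ × 9.80665 m/s² × 2389 m = 6.253×10^7 Pa = 617.1 atm
gabbro: 2976 kg/m³ × 9.80665 m/s² × 4435 m = 1.294×10^8 Pa = 1277 atm
Total = 617.1 + 1277 = 1894.5 atm

1890 atm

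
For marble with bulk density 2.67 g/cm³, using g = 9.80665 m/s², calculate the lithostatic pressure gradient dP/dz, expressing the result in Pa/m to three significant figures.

dP/dz = ρg = 2670 kg/m³ × 9.80665 m/s² = 26184 Pa/m

26200 Pa/m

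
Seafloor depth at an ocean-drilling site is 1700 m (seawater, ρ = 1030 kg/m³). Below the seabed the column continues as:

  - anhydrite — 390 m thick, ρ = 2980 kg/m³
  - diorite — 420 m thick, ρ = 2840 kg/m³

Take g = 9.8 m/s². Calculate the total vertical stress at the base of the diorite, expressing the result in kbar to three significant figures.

0.402 kbar

seawater: 1030 kg/m³ × 9.8 m/s² × 1700 m = 1.716×10^7 Pa = 0.1716 kbar
anhydrite: 2980 kg/m³ × 9.8 m/s² × 390 m = 1.139×10^7 Pa = 0.1139 kbar
diorite: 2840 kg/m³ × 9.8 m/s² × 420 m = 1.169×10^7 Pa = 0.1169 kbar
Total = 0.1716 + 0.1139 + 0.1169 = 0.40239 kbar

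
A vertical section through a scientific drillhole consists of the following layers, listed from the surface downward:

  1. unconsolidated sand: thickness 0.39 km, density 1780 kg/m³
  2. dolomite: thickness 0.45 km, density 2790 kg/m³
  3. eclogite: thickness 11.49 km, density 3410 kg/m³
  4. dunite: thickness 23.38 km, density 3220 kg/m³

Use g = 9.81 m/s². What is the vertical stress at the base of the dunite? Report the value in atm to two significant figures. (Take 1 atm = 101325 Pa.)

11000 atm

unconsolidated sand: 1780 kg/m³ × 9.81 m/s² × 390 m = 6.810×10^6 Pa = 67.21 atm
dolomite: 2790 kg/m³ × 9.81 m/s² × 450 m = 1.232×10^7 Pa = 121.6 atm
eclogite: 3410 kg/m³ × 9.81 m/s² × 11490 m = 3.844×10^8 Pa = 3793 atm
dunite: 3220 kg/m³ × 9.81 m/s² × 23380 m = 7.385×10^8 Pa = 7289 atm
Total = 67.21 + 121.6 + 3793 + 7289 = 11271 atm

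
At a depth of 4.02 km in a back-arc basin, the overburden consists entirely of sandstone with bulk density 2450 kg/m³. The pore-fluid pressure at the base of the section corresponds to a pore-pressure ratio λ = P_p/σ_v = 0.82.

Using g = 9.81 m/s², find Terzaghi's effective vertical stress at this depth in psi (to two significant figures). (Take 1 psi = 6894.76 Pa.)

2500 psi

Overburden (lithostatic) stress σ_v:
sandstone: 2450 kg/m³ × 9.81 m/s² × 4020 m = 9.662×10^7 Pa = 96.62 MPa
Pore pressure P_p = λ·σ_v = 0.82 × 96.62 MPa = 79.23 MPa
Effective stress σ' = σ_v − P_p = 96.62 − 79.23 = 17.391 MPa = 2522.4 psi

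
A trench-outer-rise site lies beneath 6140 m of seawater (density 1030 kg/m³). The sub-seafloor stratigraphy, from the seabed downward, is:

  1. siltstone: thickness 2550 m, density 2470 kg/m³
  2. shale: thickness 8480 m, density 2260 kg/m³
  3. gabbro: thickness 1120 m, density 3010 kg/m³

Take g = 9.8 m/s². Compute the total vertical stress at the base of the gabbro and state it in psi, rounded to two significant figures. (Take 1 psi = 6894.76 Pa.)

seawater: 1030 kg/m³ × 9.8 m/s² × 6140 m = 6.198×10^7 Pa = 8989 psi
siltstone: 2470 kg/m³ × 9.8 m/s² × 2550 m = 6.173×10^7 Pa = 8952 psi
shale: 2260 kg/m³ × 9.8 m/s² × 8480 m = 1.878×10^8 Pa = 27240 psi
gabbro: 3010 kg/m³ × 9.8 m/s² × 1120 m = 3.304×10^7 Pa = 4792 psi
Total = 8989 + 8952 + 27240 + 4792 = 49974 psi

50000 psi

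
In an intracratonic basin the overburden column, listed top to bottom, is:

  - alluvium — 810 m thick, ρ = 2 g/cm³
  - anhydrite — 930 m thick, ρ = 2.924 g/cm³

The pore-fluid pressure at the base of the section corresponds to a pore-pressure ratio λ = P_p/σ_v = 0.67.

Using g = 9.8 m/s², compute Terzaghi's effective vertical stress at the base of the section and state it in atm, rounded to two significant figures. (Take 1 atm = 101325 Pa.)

140 atm

Overburden (lithostatic) stress σ_v:
alluvium: 2000 kg/m³ × 9.8 m/s² × 810 m = 1.588×10^7 Pa = 15.88 MPa
anhydrite: 2924 kg/m³ × 9.8 m/s² × 930 m = 2.665×10^7 Pa = 26.65 MPa
Total = 15.88 + 26.65 = 42.525 MPa
Pore pressure P_p = λ·σ_v = 0.67 × 42.53 MPa = 28.49 MPa
Effective stress σ' = σ_v − P_p = 42.53 − 28.49 = 14.033 MPa = 138.50 atm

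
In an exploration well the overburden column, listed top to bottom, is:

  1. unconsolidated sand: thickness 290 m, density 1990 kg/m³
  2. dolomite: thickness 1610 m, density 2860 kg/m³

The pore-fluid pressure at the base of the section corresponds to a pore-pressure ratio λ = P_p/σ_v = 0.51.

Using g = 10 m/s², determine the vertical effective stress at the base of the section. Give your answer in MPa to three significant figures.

Overburden (lithostatic) stress σ_v:
unconsolidated sand: 1990 kg/m³ × 10 m/s² × 290 m = 5.771×10^6 Pa = 5.771 MPa
dolomite: 2860 kg/m³ × 10 m/s² × 1610 m = 4.605×10^7 Pa = 46.05 MPa
Total = 5.771 + 46.05 = 51.817 MPa
Pore pressure P_p = λ·σ_v = 0.51 × 51.82 MPa = 26.43 MPa
Effective stress σ' = σ_v − P_p = 51.82 − 26.43 = 25.390 MPa

25.4 MPa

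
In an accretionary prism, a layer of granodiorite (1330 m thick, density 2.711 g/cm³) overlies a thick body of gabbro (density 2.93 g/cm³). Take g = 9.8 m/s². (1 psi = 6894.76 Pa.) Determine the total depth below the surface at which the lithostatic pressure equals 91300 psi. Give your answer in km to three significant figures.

Pressure at base of upper layers: 2711×9.8×1330 = 3.534×10^7 Pa = 5125 psi
Remaining pressure to be supplied by gabbro: 6.295×10^8 − 3.534×10^7 = 5.942×10^8 Pa
Additional depth in gabbro = 5.942×10^8 Pa / (2930 kg/m³ × 9.8 m/s²) = 20692 m
Total depth = 1330 m + 20692 m = 22022 m
= 22.022 km

22.0 km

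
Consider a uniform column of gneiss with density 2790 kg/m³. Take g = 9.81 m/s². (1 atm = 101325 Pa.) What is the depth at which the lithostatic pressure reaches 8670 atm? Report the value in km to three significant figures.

h = P/(ρg) = 8670 atm / (2790 kg/m³ × 9.81 m/s²) = 8.785×10^8 Pa / 27370 Pa/m = 32097 m
= 32.097 km

32.1 km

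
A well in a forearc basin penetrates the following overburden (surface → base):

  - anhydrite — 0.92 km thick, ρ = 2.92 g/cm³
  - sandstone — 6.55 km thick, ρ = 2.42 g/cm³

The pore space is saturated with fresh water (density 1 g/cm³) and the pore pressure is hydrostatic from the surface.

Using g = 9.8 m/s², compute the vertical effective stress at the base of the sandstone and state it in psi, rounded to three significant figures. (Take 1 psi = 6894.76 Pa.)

Overburden (lithostatic) stress σ_v:
anhydrite: 2920 kg/m³ × 9.8 m/s² × 920 m = 2.633×10^7 Pa = 26.33 MPa
sandstone: 2420 kg/m³ × 9.8 m/s² × 6550 m = 1.553×10^8 Pa = 155.3 MPa
Total = 26.33 + 155.3 = 181.67 MPa
Pore pressure P_p = 1000 kg/m³ × 9.8 m/s² × 7470 m = 7.321×10^7 Pa = 73.21 MPa
Effective stress σ' = σ_v − P_p = 181.7 − 73.21 = 108.46 MPa = 15731 psi

15700 psi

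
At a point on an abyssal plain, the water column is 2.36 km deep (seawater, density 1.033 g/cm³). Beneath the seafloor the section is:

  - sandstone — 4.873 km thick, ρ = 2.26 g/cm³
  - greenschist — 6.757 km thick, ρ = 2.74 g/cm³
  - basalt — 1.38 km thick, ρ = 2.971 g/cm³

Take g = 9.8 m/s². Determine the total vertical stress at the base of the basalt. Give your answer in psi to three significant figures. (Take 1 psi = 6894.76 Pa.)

51300 psi

seawater: 1033 kg/m³ × 9.8 m/s² × 2360 m = 2.389×10^7 Pa = 3465 psi
sandstone: 2260 kg/m³ × 9.8 m/s² × 4873 m = 1.079×10^8 Pa = 15654 psi
greenschist: 2740 kg/m³ × 9.8 m/s² × 6757 m = 1.814×10^8 Pa = 26315 psi
basalt: 2971 kg/m³ × 9.8 m/s² × 1380 m = 4.018×10^7 Pa = 5828 psi
Total = 3465 + 15654 + 26315 + 5828 = 51262 psi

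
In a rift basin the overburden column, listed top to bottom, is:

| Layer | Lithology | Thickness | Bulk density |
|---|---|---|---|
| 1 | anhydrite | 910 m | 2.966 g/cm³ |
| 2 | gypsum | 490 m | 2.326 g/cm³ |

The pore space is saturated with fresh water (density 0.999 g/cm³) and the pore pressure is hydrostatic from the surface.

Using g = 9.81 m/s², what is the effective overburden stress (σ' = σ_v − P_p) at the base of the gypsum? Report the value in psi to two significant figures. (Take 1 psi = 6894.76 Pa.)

3500 psi

Overburden (lithostatic) stress σ_v:
anhydrite: 2966 kg/m³ × 9.81 m/s² × 910 m = 2.648×10^7 Pa = 26.48 MPa
gypsum: 2326 kg/m³ × 9.81 m/s² × 490 m = 1.118×10^7 Pa = 11.18 MPa
Total = 26.48 + 11.18 = 37.659 MPa
Pore pressure P_p = 999 kg/m³ × 9.81 m/s² × 1400 m = 1.372×10^7 Pa = 13.72 MPa
Effective stress σ' = σ_v − P_p = 37.66 − 13.72 = 23.938 MPa = 3472.0 psi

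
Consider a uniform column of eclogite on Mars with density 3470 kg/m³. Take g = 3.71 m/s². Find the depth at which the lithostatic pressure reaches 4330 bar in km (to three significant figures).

33.6 km

h = P/(ρg) = 4330 bar / (3470 kg/m³ × 3.71 m/s²) = 4.330×10^8 Pa / 12874 Pa/m = 33634 m
= 33.634 km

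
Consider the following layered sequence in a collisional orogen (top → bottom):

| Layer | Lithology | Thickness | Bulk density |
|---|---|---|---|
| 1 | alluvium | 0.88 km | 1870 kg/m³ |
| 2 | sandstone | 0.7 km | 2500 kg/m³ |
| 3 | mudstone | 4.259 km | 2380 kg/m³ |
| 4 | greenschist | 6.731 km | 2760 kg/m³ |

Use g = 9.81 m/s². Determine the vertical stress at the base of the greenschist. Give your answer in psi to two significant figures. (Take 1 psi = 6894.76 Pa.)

46000 psi

alluvium: 1870 kg/m³ × 9.81 m/s² × 880 m = 1.614×10^7 Pa = 2341 psi
sandstone: 2500 kg/m³ × 9.81 m/s² × 700 m = 1.717×10^7 Pa = 2490 psi
mudstone: 2380 kg/m³ × 9.81 m/s² × 4259 m = 9.944×10^7 Pa = 14422 psi
greenschist: 2760 kg/m³ × 9.81 m/s² × 6731 m = 1.822×10^8 Pa = 26433 psi
Total = 2341 + 2490 + 14422 + 26433 = 45686 psi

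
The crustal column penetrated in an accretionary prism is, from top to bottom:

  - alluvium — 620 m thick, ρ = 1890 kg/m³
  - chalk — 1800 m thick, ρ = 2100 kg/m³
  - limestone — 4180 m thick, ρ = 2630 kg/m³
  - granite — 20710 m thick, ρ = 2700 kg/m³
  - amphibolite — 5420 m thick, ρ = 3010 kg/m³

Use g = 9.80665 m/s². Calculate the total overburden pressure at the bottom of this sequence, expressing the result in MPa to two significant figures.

alluvium: 1890 kg/m³ × 9.80665 m/s² × 620 m = 1.149×10^7 Pa = 11.49 MPa
chalk: 2100 kg/m³ × 9.80665 m/s² × 1800 m = 3.707×10^7 Pa = 37.07 MPa
limestone: 2630 kg/m³ × 9.80665 m/s² × 4180 m = 1.078×10^8 Pa = 107.8 MPa
granite: 2700 kg/m³ × 9.80665 m/s² × 20710 m = 5.484×10^8 Pa = 548.4 MPa
amphibolite: 3010 kg/m³ × 9.80665 m/s² × 5420 m = 1.600×10^8 Pa = 160.0 MPa
Total = 11.49 + 37.07 + 107.8 + 548.4 + 160.0 = 864.72 MPa

860 MPa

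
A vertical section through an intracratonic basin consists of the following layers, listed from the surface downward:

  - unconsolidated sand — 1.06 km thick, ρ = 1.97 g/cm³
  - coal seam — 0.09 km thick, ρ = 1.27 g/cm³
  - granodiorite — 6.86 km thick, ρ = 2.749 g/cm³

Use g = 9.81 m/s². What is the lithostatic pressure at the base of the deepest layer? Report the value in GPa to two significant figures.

0.21 GPa

unconsolidated sand: 1970 kg/m³ × 9.81 m/s² × 1060 m = 2.049×10^7 Pa = 0.02049 GPa
coal seam: 1270 kg/m³ × 9.81 m/s² × 90 m = 1.121×10^6 Pa = 1.121×10^-3 GPa
granodiorite: 2749 kg/m³ × 9.81 m/s² × 6860 m = 1.850×10^8 Pa = 0.1850 GPa
Total = 0.02049 + 1.121×10^-3 + 0.1850 = 0.20660 GPa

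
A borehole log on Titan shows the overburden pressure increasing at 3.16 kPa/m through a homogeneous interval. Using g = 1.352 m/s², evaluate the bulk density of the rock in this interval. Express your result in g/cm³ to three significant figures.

2.34 g/cm³

ρ = (dP/dz)/g = 3.16 kPa/m / 1.352 m/s² = 3160.0 Pa/m / 1.352 m/s² = 2337.3 kg/m³
= 2.337 g/cm³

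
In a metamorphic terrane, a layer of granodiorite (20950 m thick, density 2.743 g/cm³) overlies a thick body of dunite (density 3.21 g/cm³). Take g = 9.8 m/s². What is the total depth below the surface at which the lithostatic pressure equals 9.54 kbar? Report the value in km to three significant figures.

33.4 km

Pressure at base of upper layers: 2743×9.8×20950 = 5.632×10^8 Pa = 5.632 kbar
Remaining pressure to be supplied by dunite: 9.540×10^8 − 5.632×10^8 = 3.908×10^8 Pa
Additional depth in dunite = 3.908×10^8 Pa / (3210 kg/m³ × 9.8 m/s²) = 12424 m
Total depth = 20950 m + 12424 m = 33374 m
= 33.374 km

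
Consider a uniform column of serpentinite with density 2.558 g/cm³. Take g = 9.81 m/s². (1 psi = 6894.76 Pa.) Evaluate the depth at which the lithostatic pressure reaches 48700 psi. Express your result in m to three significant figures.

13400 m

h = P/(ρg) = 48700 psi / (2558 kg/m³ × 9.81 m/s²) = 3.358×10^8 Pa / 25094 Pa/m = 13381 m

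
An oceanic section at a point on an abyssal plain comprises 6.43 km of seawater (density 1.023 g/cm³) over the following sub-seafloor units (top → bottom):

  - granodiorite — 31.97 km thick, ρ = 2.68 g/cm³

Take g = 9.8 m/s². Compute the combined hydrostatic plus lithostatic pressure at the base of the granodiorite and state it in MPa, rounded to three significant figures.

seawater: 1023 kg/m³ × 9.8 m/s² × 6430 m = 6.446×10^7 Pa = 64.46 MPa
granodiorite: 2680 kg/m³ × 9.8 m/s² × 31970 m = 8.397×10^8 Pa = 839.7 MPa
Total = 64.46 + 839.7 = 904.12 MPa

904 MPa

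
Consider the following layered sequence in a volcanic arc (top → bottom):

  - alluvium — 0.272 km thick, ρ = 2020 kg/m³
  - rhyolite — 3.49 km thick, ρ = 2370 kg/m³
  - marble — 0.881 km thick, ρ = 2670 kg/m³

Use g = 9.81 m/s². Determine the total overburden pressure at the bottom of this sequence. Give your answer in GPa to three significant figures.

0.110 GPa

alluvium: 2020 kg/m³ × 9.81 m/s² × 272 m = 5.390×10^6 Pa = 5.390×10^-3 GPa
rhyolite: 2370 kg/m³ × 9.81 m/s² × 3490 m = 8.114×10^7 Pa = 0.08114 GPa
marble: 2670 kg/m³ × 9.81 m/s² × 881 m = 2.308×10^7 Pa = 0.02308 GPa
Total = 5.390×10^-3 + 0.08114 + 0.02308 = 0.10961 GPa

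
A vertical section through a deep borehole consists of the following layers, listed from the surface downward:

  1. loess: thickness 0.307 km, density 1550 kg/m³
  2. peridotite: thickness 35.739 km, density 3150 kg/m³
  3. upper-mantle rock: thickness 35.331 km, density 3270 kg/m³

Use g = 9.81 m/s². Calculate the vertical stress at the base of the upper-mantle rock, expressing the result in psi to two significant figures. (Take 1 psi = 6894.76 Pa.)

330000 psi

loess: 1550 kg/m³ × 9.81 m/s² × 307 m = 4.668×10^6 Pa = 677.0 psi
peridotite: 3150 kg/m³ × 9.81 m/s² × 35739 m = 1.104×10^9 Pa = 1.602×10^5 psi
upper-mantle rock: 3270 kg/m³ × 9.81 m/s² × 35331 m = 1.133×10^9 Pa = 1.644×10^5 psi
Total = 677.0 + 1.602×10^5 + 1.644×10^5 = 3.2524×10^5 psi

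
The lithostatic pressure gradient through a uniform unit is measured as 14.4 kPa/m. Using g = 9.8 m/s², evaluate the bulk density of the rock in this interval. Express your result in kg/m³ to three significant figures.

1470 kg/m³

ρ = (dP/dz)/g = 14.4 kPa/m / 9.8 m/s² = 14400 Pa/m / 9.8 m/s² = 1469.4 kg/m³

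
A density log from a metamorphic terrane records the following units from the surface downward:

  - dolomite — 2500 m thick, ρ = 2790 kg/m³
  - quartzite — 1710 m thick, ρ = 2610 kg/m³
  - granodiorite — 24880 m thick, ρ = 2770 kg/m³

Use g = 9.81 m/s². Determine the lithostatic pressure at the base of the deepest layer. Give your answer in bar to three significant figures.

dolomite: 2790 kg/m³ × 9.81 m/s² × 2500 m = 6.842×10^7 Pa = 684.2 bar
quartzite: 2610 kg/m³ × 9.81 m/s² × 1710 m = 4.378×10^7 Pa = 437.8 bar
granodiorite: 2770 kg/m³ × 9.81 m/s² × 24880 m = 6.761×10^8 Pa = 6761 bar
Total = 684.2 + 437.8 + 6761 = 7882.9 bar

7880 bar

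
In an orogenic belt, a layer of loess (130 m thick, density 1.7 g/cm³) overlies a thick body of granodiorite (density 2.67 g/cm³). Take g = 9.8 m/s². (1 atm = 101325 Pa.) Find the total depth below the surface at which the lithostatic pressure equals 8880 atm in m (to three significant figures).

Pressure at base of upper layers: 1700×9.8×130 = 2.166×10^6 Pa = 21.37 atm
Remaining pressure to be supplied by granodiorite: 8.998×10^8 − 2.166×10^6 = 8.976×10^8 Pa
Additional depth in granodiorite = 8.976×10^8 Pa / (2670 kg/m³ × 9.8 m/s²) = 34304 m
Total depth = 130 m + 34304 m = 34434 m

34400 m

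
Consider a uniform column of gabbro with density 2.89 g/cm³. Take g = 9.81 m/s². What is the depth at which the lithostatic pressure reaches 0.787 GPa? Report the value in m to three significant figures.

27800 m

h = P/(ρg) = 0.787 GPa / (2890 kg/m³ × 9.81 m/s²) = 7.870×10^8 Pa / 28351 Pa/m = 27759 m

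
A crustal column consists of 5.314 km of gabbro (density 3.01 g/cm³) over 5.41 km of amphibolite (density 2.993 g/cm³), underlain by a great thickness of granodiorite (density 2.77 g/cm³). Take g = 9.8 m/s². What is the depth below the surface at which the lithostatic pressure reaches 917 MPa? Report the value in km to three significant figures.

32.9 km

Pressure at base of upper layers: 3010×9.8×5314 + 2993×9.8×5410 = 3.154×10^8 Pa = 315.4 MPa
Remaining pressure to be supplied by granodiorite: 9.170×10^8 − 3.154×10^8 = 6.016×10^8 Pa
Additional depth in granodiorite = 6.016×10^8 Pa / (2770 kg/m³ × 9.8 m/s²) = 22160 m
Total depth = 10724 m + 22160 m = 32884 m
= 32.884 km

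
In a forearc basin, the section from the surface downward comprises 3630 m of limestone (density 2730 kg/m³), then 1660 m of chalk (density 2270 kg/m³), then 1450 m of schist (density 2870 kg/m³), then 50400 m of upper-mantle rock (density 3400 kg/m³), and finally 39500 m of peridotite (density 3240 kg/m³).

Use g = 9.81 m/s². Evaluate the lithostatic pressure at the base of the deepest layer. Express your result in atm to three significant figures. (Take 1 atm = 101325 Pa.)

30700 atm

limestone: 2730 kg/m³ × 9.81 m/s² × 3630 m = 9.722×10^7 Pa = 959.4 atm
chalk: 2270 kg/m³ × 9.81 m/s² × 1660 m = 3.697×10^7 Pa = 364.8 atm
schist: 2870 kg/m³ × 9.81 m/s² × 1450 m = 4.082×10^7 Pa = 402.9 atm
upper-mantle rock: 3400 kg/m³ × 9.81 m/s² × 50400 m = 1.681×10^9 Pa = 16591 atm
peridotite: 3240 kg/m³ × 9.81 m/s² × 39500 m = 1.255×10^9 Pa = 12391 atm
Total = 959.4 + 364.8 + 402.9 + 16591 + 12391 = 30708 atm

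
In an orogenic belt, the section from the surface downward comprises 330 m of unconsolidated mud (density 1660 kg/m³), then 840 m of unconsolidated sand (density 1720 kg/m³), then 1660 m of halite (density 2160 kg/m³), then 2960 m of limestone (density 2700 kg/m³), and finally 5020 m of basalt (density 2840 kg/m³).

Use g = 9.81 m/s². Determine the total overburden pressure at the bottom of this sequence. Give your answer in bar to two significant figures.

2700 bar

unconsolidated mud: 1660 kg/m³ × 9.81 m/s² × 330 m = 5.374×10^6 Pa = 53.74 bar
unconsolidated sand: 1720 kg/m³ × 9.81 m/s² × 840 m = 1.417×10^7 Pa = 141.7 bar
halite: 2160 kg/m³ × 9.81 m/s² × 1660 m = 3.517×10^7 Pa = 351.7 bar
limestone: 2700 kg/m³ × 9.81 m/s² × 2960 m = 7.840×10^7 Pa = 784.0 bar
basalt: 2840 kg/m³ × 9.81 m/s² × 5020 m = 1.399×10^8 Pa = 1399 bar
Total = 53.74 + 141.7 + 351.7 + 784.0 + 1399 = 2729.8 bar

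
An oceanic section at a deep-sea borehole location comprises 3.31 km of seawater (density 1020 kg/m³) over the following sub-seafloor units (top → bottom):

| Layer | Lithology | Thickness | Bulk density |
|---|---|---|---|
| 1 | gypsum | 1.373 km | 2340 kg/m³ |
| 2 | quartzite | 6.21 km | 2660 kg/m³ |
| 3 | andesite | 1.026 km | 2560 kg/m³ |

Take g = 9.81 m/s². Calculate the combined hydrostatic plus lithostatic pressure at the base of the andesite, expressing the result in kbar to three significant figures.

2.52 kbar

seawater: 1020 kg/m³ × 9.81 m/s² × 3310 m = 3.312×10^7 Pa = 0.3312 kbar
gypsum: 2340 kg/m³ × 9.81 m/s² × 1373 m = 3.152×10^7 Pa = 0.3152 kbar
quartzite: 2660 kg/m³ × 9.81 m/s² × 6210 m = 1.620×10^8 Pa = 1.620 kbar
andesite: 2560 kg/m³ × 9.81 m/s² × 1026 m = 2.577×10^7 Pa = 0.2577 kbar
Total = 0.3312 + 0.3152 + 1.620 + 0.2577 = 2.5245 kbar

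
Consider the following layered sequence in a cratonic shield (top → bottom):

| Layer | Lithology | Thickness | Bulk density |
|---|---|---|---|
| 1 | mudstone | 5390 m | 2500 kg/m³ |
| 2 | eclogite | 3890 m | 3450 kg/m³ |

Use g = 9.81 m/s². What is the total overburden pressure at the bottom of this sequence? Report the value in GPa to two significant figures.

0.26 GPa

mudstone: 2500 kg/m³ × 9.81 m/s² × 5390 m = 1.322×10^8 Pa = 0.1322 GPa
eclogite: 3450 kg/m³ × 9.81 m/s² × 3890 m = 1.317×10^8 Pa = 0.1317 GPa
Total = 0.1322 + 0.1317 = 0.26384 GPa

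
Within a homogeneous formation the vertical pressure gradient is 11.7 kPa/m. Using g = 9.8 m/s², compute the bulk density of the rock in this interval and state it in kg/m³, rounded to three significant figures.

1190 kg/m³

ρ = (dP/dz)/g = 11.7 kPa/m / 9.8 m/s² = 11700 Pa/m / 9.8 m/s² = 1193.9 kg/m³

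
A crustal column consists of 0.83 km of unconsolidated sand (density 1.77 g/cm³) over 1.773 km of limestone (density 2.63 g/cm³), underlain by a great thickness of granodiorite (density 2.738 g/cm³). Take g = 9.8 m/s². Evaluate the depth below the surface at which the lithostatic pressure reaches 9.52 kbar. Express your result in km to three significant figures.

Pressure at base of upper layers: 1770×9.8×830 + 2630×9.8×1773 = 6.009×10^7 Pa = 0.6009 kbar
Remaining pressure to be supplied by granodiorite: 9.520×10^8 − 6.009×10^7 = 8.919×10^8 Pa
Additional depth in granodiorite = 8.919×10^8 Pa / (2738 kg/m³ × 9.8 m/s²) = 33240 m
Total depth = 2603 m + 33240 m = 35843 m
= 35.843 km

35.8 km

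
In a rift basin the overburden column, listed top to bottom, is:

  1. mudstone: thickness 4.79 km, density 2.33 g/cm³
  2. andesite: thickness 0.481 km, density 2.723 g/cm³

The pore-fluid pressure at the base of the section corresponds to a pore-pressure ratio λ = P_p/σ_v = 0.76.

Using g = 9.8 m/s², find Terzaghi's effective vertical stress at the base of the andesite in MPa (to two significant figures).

29 MPa

Overburden (lithostatic) stress σ_v:
mudstone: 2330 kg/m³ × 9.8 m/s² × 4790 m = 1.094×10^8 Pa = 109.4 MPa
andesite: 2723 kg/m³ × 9.8 m/s² × 481 m = 1.284×10^7 Pa = 12.84 MPa
Total = 109.4 + 12.84 = 122.21 MPa
Pore pressure P_p = λ·σ_v = 0.76 × 122.2 MPa = 92.88 MPa
Effective stress σ' = σ_v − P_p = 122.2 − 92.88 = 29.331 MPa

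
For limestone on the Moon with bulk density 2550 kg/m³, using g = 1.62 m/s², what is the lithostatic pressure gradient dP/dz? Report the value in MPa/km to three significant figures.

4.13 MPa/km

dP/dz = ρg = 2550 kg/m³ × 1.62 m/s² = 4131.0 Pa/m
= 4131.0 Pa/m × (1 MPa/km / 1000.0 Pa/m) = 4.1310 MPa/km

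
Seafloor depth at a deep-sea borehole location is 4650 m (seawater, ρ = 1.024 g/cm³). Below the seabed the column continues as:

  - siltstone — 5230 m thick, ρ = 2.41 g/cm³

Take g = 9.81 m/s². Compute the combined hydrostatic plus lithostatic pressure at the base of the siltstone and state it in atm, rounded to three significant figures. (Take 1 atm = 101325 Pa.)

seawater: 1024 kg/m³ × 9.81 m/s² × 4650 m = 4.671×10^7 Pa = 461.0 atm
siltstone: 2410 kg/m³ × 9.81 m/s² × 5230 m = 1.236×10^8 Pa = 1220 atm
Total = 461.0 + 1220 = 1681.3 atm

1680 atm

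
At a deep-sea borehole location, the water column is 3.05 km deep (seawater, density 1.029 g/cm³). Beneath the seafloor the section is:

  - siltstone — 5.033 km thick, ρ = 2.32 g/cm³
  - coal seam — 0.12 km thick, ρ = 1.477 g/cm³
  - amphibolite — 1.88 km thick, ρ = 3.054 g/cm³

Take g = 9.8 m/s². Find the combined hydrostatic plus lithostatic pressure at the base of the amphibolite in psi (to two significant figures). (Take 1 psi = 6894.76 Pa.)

seawater: 1029 kg/m³ × 9.8 m/s² × 3050 m = 3.076×10^7 Pa = 4461 psi
siltstone: 2320 kg/m³ × 9.8 m/s² × 5033 m = 1.144×10^8 Pa = 16597 psi
coal seam: 1477 kg/m³ × 9.8 m/s² × 120 m = 1.737×10^6 Pa = 251.9 psi
amphibolite: 3054 kg/m³ × 9.8 m/s² × 1880 m = 5.627×10^7 Pa = 8161 psi
Total = 4461 + 16597 + 251.9 + 8161 = 29470 psi

29000 psi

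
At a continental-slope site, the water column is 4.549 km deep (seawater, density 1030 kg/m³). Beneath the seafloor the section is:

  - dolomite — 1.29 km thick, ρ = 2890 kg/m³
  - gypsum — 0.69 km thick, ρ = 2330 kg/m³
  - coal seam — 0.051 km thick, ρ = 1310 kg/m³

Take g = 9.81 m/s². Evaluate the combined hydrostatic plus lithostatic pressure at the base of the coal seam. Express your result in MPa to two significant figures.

seawater: 1030 kg/m³ × 9.81 m/s² × 4549 m = 4.596×10^7 Pa = 45.96 MPa
dolomite: 2890 kg/m³ × 9.81 m/s² × 1290 m = 3.657×10^7 Pa = 36.57 MPa
gypsum: 2330 kg/m³ × 9.81 m/s² × 690 m = 1.577×10^7 Pa = 15.77 MPa
coal seam: 1310 kg/m³ × 9.81 m/s² × 51 m = 6.554×10^5 Pa = 0.6554 MPa
Total = 45.96 + 36.57 + 15.77 + 0.6554 = 98.964 MPa

99 MPa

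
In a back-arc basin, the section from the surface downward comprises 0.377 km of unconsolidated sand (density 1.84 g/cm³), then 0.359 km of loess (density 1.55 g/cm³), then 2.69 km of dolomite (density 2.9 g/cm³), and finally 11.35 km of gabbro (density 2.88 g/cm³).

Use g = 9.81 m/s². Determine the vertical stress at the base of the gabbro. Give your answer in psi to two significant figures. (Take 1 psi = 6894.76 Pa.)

59000 psi

unconsolidated sand: 1840 kg/m³ × 9.81 m/s² × 377 m = 6.805×10^6 Pa = 987.0 psi
loess: 1550 kg/m³ × 9.81 m/s² × 359 m = 5.459×10^6 Pa = 791.7 psi
dolomite: 2900 kg/m³ × 9.81 m/s² × 2690 m = 7.653×10^7 Pa = 11099 psi
gabbro: 2880 kg/m³ × 9.81 m/s² × 11350 m = 3.207×10^8 Pa = 46509 psi
Total = 987.0 + 791.7 + 11099 + 46509 = 59387 psi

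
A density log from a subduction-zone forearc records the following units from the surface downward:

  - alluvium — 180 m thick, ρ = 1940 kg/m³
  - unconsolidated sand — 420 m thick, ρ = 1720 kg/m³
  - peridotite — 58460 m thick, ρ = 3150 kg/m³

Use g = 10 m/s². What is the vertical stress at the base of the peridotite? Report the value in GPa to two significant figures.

1.9 GPa

alluvium: 1940 kg/m³ × 10 m/s² × 180 m = 3.492×10^6 Pa = 3.492×10^-3 GPa
unconsolidated sand: 1720 kg/m³ × 10 m/s² × 420 m = 7.224×10^6 Pa = 7.224×10^-3 GPa
peridotite: 3150 kg/m³ × 10 m/s² × 58460 m = 1.841×10^9 Pa = 1.841 GPa
Total = 3.492×10^-3 + 7.224×10^-3 + 1.841 = 1.8522 GPa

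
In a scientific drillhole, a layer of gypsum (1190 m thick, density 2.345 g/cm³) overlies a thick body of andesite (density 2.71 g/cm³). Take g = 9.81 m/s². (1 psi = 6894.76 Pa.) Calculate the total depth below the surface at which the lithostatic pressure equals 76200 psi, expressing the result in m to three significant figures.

Pressure at base of upper layers: 2345×9.81×1190 = 2.738×10^7 Pa = 3970 psi
Remaining pressure to be supplied by andesite: 5.254×10^8 − 2.738×10^7 = 4.980×10^8 Pa
Additional depth in andesite = 4.980×10^8 Pa / (2710 kg/m³ × 9.81 m/s²) = 18732 m
Total depth = 1190 m + 18732 m = 19922 m

19900 m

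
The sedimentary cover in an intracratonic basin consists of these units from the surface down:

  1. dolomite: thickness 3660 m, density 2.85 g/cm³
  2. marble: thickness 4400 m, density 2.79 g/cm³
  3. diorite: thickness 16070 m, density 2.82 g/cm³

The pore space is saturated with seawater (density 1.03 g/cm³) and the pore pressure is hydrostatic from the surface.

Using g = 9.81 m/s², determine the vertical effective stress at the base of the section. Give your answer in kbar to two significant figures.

Overburden (lithostatic) stress σ_v:
dolomite: 2850 kg/m³ × 9.81 m/s² × 3660 m = 1.023×10^8 Pa = 102.3 MPa
marble: 2790 kg/m³ × 9.81 m/s² × 4400 m = 1.204×10^8 Pa = 120.4 MPa
diorite: 2820 kg/m³ × 9.81 m/s² × 16070 m = 4.446×10^8 Pa = 444.6 MPa
Total = 102.3 + 120.4 + 444.6 = 667.32 MPa
Pore pressure P_p = 1030 kg/m³ × 9.81 m/s² × 24130 m = 2.438×10^8 Pa = 243.8 MPa
Effective stress σ' = σ_v − P_p = 667.3 − 243.8 = 423.50 MPa = 4.2350 kbar

4.2 kbar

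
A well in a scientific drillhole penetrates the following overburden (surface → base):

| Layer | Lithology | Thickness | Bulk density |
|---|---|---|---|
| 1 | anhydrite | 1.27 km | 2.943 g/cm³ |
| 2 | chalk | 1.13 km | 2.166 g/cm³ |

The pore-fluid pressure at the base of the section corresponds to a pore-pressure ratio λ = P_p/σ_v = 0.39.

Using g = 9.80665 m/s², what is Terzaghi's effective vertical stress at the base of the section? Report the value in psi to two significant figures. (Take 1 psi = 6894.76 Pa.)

Overburden (lithostatic) stress σ_v:
anhydrite: 2943 kg/m³ × 9.80665 m/s² × 1270 m = 3.665×10^7 Pa = 36.65 MPa
chalk: 2166 kg/m³ × 9.80665 m/s² × 1130 m = 2.400×10^7 Pa = 24.00 MPa
Total = 36.65 + 24.00 = 60.656 MPa
Pore pressure P_p = λ·σ_v = 0.39 × 60.66 MPa = 23.66 MPa
Effective stress σ' = σ_v − P_p = 60.66 − 23.66 = 37.000 MPa = 5366.4 psi

5400 psi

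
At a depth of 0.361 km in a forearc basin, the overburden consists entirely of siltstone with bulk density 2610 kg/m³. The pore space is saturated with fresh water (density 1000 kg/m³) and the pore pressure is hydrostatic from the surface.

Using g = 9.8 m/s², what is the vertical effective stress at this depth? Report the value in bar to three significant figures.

57.0 bar

Overburden (lithostatic) stress σ_v:
siltstone: 2610 kg/m³ × 9.8 m/s² × 361 m = 9.234×10^6 Pa = 9.234 MPa
Pore pressure P_p = 1000 kg/m³ × 9.8 m/s² × 361 m = 3.538×10^6 Pa = 3.538 MPa
Effective stress σ' = σ_v − P_p = 9.234 − 3.538 = 5.6959 MPa = 56.959 bar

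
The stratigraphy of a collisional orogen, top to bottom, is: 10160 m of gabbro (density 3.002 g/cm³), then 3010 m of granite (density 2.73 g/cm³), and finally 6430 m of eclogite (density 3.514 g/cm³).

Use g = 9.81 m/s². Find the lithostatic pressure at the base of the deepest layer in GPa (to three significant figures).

gabbro: 3002 kg/m³ × 9.81 m/s² × 10160 m = 2.992×10^8 Pa = 0.2992 GPa
granite: 2730 kg/m³ × 9.81 m/s² × 3010 m = 8.061×10^7 Pa = 0.08061 GPa
eclogite: 3514 kg/m³ × 9.81 m/s² × 6430 m = 2.217×10^8 Pa = 0.2217 GPa
Total = 0.2992 + 0.08061 + 0.2217 = 0.60148 GPa

0.601 GPa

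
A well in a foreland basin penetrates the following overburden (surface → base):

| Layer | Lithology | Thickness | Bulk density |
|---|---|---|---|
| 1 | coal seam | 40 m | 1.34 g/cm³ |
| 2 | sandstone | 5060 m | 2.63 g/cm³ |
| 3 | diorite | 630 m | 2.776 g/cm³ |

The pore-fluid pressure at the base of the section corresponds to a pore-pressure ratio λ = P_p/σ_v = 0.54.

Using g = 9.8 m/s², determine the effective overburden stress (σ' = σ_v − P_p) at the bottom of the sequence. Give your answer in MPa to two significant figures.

Overburden (lithostatic) stress σ_v:
coal seam: 1340 kg/m³ × 9.8 m/s² × 40 m = 5.253×10^5 Pa = 0.5253 MPa
sandstone: 2630 kg/m³ × 9.8 m/s² × 5060 m = 1.304×10^8 Pa = 130.4 MPa
diorite: 2776 kg/m³ × 9.8 m/s² × 630 m = 1.714×10^7 Pa = 17.14 MPa
Total = 0.5253 + 130.4 + 17.14 = 148.08 MPa
Pore pressure P_p = λ·σ_v = 0.54 × 148.1 MPa = 79.96 MPa
Effective stress σ' = σ_v − P_p = 148.1 − 79.96 = 68.117 MPa

68 MPa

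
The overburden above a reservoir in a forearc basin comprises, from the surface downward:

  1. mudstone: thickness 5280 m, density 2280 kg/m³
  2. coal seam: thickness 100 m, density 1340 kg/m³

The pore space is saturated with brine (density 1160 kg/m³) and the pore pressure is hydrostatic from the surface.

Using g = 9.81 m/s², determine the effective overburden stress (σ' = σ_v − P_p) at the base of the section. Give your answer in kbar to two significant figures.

0.58 kbar

Overburden (lithostatic) stress σ_v:
mudstone: 2280 kg/m³ × 9.81 m/s² × 5280 m = 1.181×10^8 Pa = 118.1 MPa
coal seam: 1340 kg/m³ × 9.81 m/s² × 100 m = 1.315×10^6 Pa = 1.315 MPa
Total = 118.1 + 1.315 = 119.41 MPa
Pore pressure P_p = 1160 kg/m³ × 9.81 m/s² × 5380 m = 6.122×10^7 Pa = 61.22 MPa
Effective stress σ' = σ_v − P_p = 119.4 − 61.22 = 58.189 MPa = 0.58189 kbar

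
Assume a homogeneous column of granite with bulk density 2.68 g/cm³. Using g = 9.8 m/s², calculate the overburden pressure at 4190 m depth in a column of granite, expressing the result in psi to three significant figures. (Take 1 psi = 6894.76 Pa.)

16000 psi

granite: 2680 kg/m³ × 9.8 m/s² × 4190 m = 1.100×10^8 Pa = 15961 psi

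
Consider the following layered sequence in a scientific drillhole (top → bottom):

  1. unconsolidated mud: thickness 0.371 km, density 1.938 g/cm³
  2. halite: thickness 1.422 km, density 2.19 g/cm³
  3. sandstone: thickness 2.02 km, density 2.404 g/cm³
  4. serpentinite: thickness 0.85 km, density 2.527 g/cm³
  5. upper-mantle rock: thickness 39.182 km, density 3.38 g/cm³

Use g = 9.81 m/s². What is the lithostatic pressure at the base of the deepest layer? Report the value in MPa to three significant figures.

unconsolidated mud: 1938 kg/m³ × 9.81 m/s² × 371 m = 7.053×10^6 Pa = 7.053 MPa
halite: 2190 kg/m³ × 9.81 m/s² × 1422 m = 3.055×10^7 Pa = 30.55 MPa
sandstone: 2404 kg/m³ × 9.81 m/s² × 2020 m = 4.764×10^7 Pa = 47.64 MPa
serpentinite: 2527 kg/m³ × 9.81 m/s² × 850 m = 2.107×10^7 Pa = 21.07 MPa
upper-mantle rock: 3380 kg/m³ × 9.81 m/s² × 39182 m = 1.299×10^9 Pa = 1299 MPa
Total = 7.053 + 30.55 + 47.64 + 21.07 + 1299 = 1405.5 MPa

1410 MPa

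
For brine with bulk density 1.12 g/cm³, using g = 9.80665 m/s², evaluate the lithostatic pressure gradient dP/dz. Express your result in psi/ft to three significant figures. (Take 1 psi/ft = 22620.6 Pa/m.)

0.486 psi/ft

dP/dz = ρg = 1120 kg/m³ × 9.80665 m/s² = 10983 Pa/m
= 10983 Pa/m × (1 psi/ft / 22621 Pa/m) = 0.48555 psi/ft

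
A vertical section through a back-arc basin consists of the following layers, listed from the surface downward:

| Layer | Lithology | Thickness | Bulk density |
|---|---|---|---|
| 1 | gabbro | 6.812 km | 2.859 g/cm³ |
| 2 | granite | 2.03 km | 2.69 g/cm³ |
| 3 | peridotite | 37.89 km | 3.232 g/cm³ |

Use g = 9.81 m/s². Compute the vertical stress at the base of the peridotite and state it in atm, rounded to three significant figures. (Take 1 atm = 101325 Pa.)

14300 atm

gabbro: 2859 kg/m³ × 9.81 m/s² × 6812 m = 1.911×10^8 Pa = 1886 atm
granite: 2690 kg/m³ × 9.81 m/s² × 2030 m = 5.357×10^7 Pa = 528.7 atm
peridotite: 3232 kg/m³ × 9.81 m/s² × 37890 m = 1.201×10^9 Pa = 11856 atm
Total = 1886 + 528.7 + 11856 = 14271 atm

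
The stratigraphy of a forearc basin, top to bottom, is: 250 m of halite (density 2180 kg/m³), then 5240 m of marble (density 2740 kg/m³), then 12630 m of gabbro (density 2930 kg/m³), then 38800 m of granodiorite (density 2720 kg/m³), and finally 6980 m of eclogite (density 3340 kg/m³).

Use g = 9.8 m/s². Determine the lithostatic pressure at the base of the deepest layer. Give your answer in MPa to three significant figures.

halite: 2180 kg/m³ × 9.8 m/s² × 250 m = 5.341×10^6 Pa = 5.341 MPa
marble: 2740 kg/m³ × 9.8 m/s² × 5240 m = 1.407×10^8 Pa = 140.7 MPa
gabbro: 2930 kg/m³ × 9.8 m/s² × 12630 m = 3.627×10^8 Pa = 362.7 MPa
granodiorite: 2720 kg/m³ × 9.8 m/s² × 38800 m = 1.034×10^9 Pa = 1034 MPa
eclogite: 3340 kg/m³ × 9.8 m/s² × 6980 m = 2.285×10^8 Pa = 228.5 MPa
Total = 5.341 + 140.7 + 362.7 + 1034 + 228.5 = 1771.4 MPa

1770 MPa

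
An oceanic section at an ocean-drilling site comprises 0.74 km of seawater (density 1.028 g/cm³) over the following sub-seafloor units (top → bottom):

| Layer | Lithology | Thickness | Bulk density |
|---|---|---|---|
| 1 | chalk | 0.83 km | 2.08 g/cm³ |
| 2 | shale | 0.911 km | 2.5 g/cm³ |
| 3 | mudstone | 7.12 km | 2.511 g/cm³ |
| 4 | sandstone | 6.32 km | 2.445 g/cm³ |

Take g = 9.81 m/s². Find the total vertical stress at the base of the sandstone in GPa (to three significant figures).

seawater: 1028 kg/m³ × 9.81 m/s² × 740 m = 7.463×10^6 Pa = 7.463×10^-3 GPa
chalk: 2080 kg/m³ × 9.81 m/s² × 830 m = 1.694×10^7 Pa = 0.01694 GPa
shale: 2500 kg/m³ × 9.81 m/s² × 911 m = 2.234×10^7 Pa = 0.02234 GPa
mudstone: 2511 kg/m³ × 9.81 m/s² × 7120 m = 1.754×10^8 Pa = 0.1754 GPa
sandstone: 2445 kg/m³ × 9.81 m/s² × 6320 m = 1.516×10^8 Pa = 0.1516 GPa
Total = 7.463×10^-3 + 0.01694 + 0.02234 + 0.1754 + 0.1516 = 0.37372 GPa

0.374 GPa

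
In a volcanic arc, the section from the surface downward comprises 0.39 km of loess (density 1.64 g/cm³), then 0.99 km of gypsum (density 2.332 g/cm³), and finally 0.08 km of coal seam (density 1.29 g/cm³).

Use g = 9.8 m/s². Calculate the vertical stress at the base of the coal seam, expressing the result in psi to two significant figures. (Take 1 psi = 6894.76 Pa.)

4300 psi

loess: 1640 kg/m³ × 9.8 m/s² × 390 m = 6.268×10^6 Pa = 909.1 psi
gypsum: 2332 kg/m³ × 9.8 m/s² × 990 m = 2.263×10^7 Pa = 3281 psi
coal seam: 1290 kg/m³ × 9.8 m/s² × 80 m = 1.011×10^6 Pa = 146.7 psi
Total = 909.1 + 3281 + 146.7 = 4337.3 psi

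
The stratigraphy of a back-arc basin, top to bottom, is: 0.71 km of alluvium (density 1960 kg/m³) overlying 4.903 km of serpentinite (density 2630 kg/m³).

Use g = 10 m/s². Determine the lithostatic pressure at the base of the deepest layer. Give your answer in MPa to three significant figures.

alluvium: 1960 kg/m³ × 10 m/s² × 710 m = 1.392×10^7 Pa = 13.92 MPa
serpentinite: 2630 kg/m³ × 10 m/s² × 4903 m = 1.289×10^8 Pa = 128.9 MPa
Total = 13.92 + 128.9 = 142.86 MPa

143 MPa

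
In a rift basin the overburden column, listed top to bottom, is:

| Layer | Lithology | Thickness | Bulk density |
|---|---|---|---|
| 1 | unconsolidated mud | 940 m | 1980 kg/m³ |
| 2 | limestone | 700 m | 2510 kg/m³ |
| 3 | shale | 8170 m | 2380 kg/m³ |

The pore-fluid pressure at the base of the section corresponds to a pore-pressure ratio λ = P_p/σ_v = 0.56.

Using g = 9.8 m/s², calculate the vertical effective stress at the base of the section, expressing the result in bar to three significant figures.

994 bar

Overburden (lithostatic) stress σ_v:
unconsolidated mud: 1980 kg/m³ × 9.8 m/s² × 940 m = 1.824×10^7 Pa = 18.24 MPa
limestone: 2510 kg/m³ × 9.8 m/s² × 700 m = 1.722×10^7 Pa = 17.22 MPa
shale: 2380 kg/m³ × 9.8 m/s² × 8170 m = 1.906×10^8 Pa = 190.6 MPa
Total = 18.24 + 17.22 + 190.6 = 226.02 MPa
Pore pressure P_p = λ·σ_v = 0.56 × 226.0 MPa = 126.6 MPa
Effective stress σ' = σ_v − P_p = 226.0 − 126.6 = 99.447 MPa = 994.47 bar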